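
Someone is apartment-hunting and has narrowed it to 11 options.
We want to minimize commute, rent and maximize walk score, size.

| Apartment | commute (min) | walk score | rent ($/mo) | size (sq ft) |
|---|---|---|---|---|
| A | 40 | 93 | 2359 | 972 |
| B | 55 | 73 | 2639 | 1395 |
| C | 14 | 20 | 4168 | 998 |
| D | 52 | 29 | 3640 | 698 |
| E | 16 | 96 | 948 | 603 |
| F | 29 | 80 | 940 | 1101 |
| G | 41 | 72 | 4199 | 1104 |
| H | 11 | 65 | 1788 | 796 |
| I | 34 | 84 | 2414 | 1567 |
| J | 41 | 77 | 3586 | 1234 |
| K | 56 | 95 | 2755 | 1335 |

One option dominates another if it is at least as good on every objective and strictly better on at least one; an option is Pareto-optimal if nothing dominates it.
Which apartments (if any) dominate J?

I: commute 34≤41, walk score 84≥77, rent 2414≤3586, size 1567≥1234 — dominates J.
Others (A, B, C, D, E, F, G, H, K) are each worse than J on at least one objective.

I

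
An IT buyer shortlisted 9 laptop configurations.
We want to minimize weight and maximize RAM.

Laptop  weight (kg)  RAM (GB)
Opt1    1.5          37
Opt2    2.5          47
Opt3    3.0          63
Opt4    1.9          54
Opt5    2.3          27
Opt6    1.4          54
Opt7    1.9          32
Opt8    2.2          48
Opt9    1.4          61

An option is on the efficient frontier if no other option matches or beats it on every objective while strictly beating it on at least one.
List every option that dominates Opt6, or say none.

Opt9

Opt9: weight 1.4≤1.4, RAM 61≥54 — dominates Opt6.
Others (Opt1, Opt2, Opt3, Opt4, Opt5, Opt7, Opt8) are each worse than Opt6 on at least one objective.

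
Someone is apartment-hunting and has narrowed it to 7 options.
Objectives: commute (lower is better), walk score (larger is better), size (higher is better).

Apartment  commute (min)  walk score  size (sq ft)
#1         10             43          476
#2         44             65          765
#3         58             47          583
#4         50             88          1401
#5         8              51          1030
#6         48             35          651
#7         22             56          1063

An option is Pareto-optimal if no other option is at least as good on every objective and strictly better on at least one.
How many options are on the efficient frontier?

#1: dominated by #5 (commute 8≤10, walk score 51≥43, size 1030≥476).
#2: not dominated.
#3: dominated by #2 (commute 44≤58, walk score 65≥47, size 765≥583).
#4: not dominated (best walk score).
#5: not dominated (best commute).
#6: dominated by #2 (commute 44≤48, walk score 65≥35, size 765≥651).
#7: not dominated.
Pareto-optimal: #2, #4, #5, #7 → 4.

4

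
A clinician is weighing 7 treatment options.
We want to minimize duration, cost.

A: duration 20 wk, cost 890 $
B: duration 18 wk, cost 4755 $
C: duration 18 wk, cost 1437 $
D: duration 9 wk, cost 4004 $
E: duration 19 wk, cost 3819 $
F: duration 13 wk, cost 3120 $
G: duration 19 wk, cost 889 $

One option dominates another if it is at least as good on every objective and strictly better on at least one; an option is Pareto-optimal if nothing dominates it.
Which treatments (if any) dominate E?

C, F, G

C: duration 18≤19, cost 1437≤3819 — dominates E.
F: duration 13≤19, cost 3120≤3819 — dominates E.
G: duration 19≤19, cost 889≤3819 — dominates E.
Others (A, B, D) are each worse than E on at least one objective.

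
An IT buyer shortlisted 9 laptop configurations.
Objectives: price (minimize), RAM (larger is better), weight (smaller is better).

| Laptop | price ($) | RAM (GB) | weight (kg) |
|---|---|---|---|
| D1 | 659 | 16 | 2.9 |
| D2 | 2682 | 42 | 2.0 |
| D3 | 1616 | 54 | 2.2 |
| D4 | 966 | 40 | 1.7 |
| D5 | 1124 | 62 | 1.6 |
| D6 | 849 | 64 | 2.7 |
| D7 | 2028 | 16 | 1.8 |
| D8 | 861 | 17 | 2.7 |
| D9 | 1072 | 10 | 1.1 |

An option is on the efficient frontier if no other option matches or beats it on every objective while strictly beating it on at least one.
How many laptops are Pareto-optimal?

D1: not dominated (best price).
D2: dominated by D5 (price 1124≤2682, RAM 62≥42, weight 1.6≤2.0).
D3: dominated by D5 (price 1124≤1616, RAM 62≥54, weight 1.6≤2.2).
D4: not dominated.
D5: not dominated.
D6: not dominated (best RAM).
D7: dominated by D4 (price 966≤2028, RAM 40≥16, weight 1.7≤1.8).
D8: dominated by D6 (price 849≤861, RAM 64≥17, weight 2.7≤2.7).
D9: not dominated (best weight).
Pareto-optimal: D1, D4, D5, D6, D9 → 5.

5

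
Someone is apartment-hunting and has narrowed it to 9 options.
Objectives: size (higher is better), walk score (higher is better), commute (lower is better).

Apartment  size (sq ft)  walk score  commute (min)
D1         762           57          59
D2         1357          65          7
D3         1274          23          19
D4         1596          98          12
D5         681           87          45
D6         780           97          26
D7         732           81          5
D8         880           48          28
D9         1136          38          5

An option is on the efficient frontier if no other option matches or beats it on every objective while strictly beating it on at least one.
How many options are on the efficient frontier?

D1: dominated by D2 (size 1357≥762, walk score 65≥57, commute 7≤59).
D2: not dominated.
D3: dominated by D2 (size 1357≥1274, walk score 65≥23, commute 7≤19).
D4: not dominated (best size).
D5: dominated by D4 (size 1596≥681, walk score 98≥87, commute 12≤45).
D6: dominated by D4 (size 1596≥780, walk score 98≥97, commute 12≤26).
D7: not dominated.
D8: dominated by D2 (size 1357≥880, walk score 65≥48, commute 7≤28).
D9: not dominated.
Pareto-optimal: D2, D4, D7, D9 → 4.

4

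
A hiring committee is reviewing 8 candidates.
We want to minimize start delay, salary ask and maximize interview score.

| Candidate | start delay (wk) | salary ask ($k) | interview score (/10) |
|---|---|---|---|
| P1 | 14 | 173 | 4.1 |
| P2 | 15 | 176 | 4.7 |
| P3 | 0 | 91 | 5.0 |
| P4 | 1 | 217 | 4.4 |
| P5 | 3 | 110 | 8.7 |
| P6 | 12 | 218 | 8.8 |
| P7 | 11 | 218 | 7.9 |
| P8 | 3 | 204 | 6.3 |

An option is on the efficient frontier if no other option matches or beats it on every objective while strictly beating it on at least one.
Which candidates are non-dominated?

P1: dominated by P3 (start delay 0≤14, salary ask 91≤173, interview score 5.0≥4.1).
P2: dominated by P3 (start delay 0≤15, salary ask 91≤176, interview score 5.0≥4.7).
P3: not dominated (best start delay).
P4: dominated by P3 (start delay 0≤1, salary ask 91≤217, interview score 5.0≥4.4).
P5: not dominated.
P6: not dominated (best interview score).
P7: dominated by P5 (start delay 3≤11, salary ask 110≤218, interview score 8.7≥7.9).
P8: dominated by P5 (start delay 3≤3, salary ask 110≤204, interview score 8.7≥6.3).

P3, P5, P6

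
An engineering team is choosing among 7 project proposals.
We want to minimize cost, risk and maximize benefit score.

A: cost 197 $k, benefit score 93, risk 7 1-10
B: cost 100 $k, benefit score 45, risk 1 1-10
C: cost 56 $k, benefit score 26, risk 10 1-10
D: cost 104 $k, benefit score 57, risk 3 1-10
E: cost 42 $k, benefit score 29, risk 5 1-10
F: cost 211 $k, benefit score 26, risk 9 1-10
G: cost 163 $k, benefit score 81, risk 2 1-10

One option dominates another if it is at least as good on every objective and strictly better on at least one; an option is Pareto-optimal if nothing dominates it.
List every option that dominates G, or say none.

A: worse on cost (197 vs 163).
B: worse on benefit score (45 vs 81).
C: worse on benefit score (26 vs 81).
D: worse on benefit score (57 vs 81).
E: worse on benefit score (29 vs 81).
F: worse on cost (211 vs 163).
No option dominates G.

none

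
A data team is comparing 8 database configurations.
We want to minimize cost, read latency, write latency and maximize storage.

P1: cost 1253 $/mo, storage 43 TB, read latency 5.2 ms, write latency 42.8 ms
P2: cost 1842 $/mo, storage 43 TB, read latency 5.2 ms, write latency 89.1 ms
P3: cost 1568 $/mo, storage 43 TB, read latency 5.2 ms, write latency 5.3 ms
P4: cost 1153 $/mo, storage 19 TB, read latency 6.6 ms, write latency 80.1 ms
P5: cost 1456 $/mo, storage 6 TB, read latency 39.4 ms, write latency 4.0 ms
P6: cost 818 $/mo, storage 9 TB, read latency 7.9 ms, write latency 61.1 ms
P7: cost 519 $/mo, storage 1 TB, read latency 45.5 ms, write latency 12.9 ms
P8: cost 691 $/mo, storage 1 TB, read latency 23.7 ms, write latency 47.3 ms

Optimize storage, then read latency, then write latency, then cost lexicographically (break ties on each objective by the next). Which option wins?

P3

First maximize storage: best is 43, kept {P1, P2, P3}.
Then minimize read latency: best is 5.2, kept {P1, P2, P3}.
Then minimize write latency: best is 5.3, kept {P3}.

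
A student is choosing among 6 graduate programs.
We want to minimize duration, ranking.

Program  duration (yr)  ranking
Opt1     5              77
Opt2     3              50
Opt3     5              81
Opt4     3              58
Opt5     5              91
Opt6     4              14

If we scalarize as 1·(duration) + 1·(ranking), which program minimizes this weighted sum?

Opt6

Opt1: 1·5 + 1·77 = 82
Opt2: 1·3 + 1·50 = 53
Opt3: 1·5 + 1·81 = 86
Opt4: 1·3 + 1·58 = 61
Opt5: 1·5 + 1·91 = 96
Opt6: 1·4 + 1·14 = 18
Lowest: Opt6 at 18.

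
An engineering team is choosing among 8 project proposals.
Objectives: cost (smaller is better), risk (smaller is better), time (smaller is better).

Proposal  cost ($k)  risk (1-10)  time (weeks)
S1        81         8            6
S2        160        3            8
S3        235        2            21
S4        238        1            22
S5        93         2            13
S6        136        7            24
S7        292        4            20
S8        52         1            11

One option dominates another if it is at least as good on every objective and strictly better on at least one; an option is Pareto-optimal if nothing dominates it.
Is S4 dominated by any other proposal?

Yes

S8 vs S4: cost 52≤238, risk 1≤1, time 11≤22 — S8 is at least as good on every objective and strictly better on at least one, so S8 dominates S4.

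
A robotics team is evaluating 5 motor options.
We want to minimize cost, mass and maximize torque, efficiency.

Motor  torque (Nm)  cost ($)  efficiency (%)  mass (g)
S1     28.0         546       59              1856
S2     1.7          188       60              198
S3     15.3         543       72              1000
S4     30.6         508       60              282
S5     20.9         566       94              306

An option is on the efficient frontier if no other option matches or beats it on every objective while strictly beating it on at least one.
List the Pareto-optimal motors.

S1: dominated by S4 (torque 30.6≥28.0, cost 508≤546, efficiency 60≥59, mass 282≤1856).
S2: not dominated (best cost).
S3: not dominated.
S4: not dominated (best torque).
S5: not dominated (best efficiency).

S2, S3, S4, S5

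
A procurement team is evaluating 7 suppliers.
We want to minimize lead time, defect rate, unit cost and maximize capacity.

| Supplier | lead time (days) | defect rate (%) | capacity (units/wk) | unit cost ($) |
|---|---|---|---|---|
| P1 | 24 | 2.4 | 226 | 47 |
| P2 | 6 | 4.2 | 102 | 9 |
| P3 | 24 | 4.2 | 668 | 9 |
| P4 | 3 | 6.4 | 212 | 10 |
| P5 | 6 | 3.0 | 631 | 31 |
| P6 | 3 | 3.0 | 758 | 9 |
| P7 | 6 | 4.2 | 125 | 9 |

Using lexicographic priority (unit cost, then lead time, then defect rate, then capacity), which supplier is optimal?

P6

First minimize unit cost: best is 9, kept {P2, P3, P6, P7}.
Then minimize lead time: best is 3, kept {P6}.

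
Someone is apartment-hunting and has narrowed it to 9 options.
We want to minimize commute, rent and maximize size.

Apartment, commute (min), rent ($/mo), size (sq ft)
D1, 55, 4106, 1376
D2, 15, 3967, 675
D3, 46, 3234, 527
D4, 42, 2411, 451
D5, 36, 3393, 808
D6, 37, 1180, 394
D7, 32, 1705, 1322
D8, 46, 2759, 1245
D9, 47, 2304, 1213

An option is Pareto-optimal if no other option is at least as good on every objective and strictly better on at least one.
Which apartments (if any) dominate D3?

D7: commute 32≤46, rent 1705≤3234, size 1322≥527 — dominates D3.
D8: commute 46≤46, rent 2759≤3234, size 1245≥527 — dominates D3.
Others (D1, D2, D4, D5, D6, D9) are each worse than D3 on at least one objective.

D7, D8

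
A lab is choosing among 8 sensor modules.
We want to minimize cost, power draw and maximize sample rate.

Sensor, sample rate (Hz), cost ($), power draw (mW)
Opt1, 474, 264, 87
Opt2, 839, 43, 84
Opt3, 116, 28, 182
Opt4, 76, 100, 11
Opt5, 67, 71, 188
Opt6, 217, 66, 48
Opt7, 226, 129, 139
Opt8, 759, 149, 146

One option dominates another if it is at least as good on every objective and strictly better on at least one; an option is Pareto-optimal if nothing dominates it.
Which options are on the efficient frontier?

Opt1: dominated by Opt2 (sample rate 839≥474, cost 43≤264, power draw 84≤87).
Opt2: not dominated (best sample rate).
Opt3: not dominated (best cost).
Opt4: not dominated (best power draw).
Opt5: dominated by Opt2 (sample rate 839≥67, cost 43≤71, power draw 84≤188).
Opt6: not dominated.
Opt7: dominated by Opt2 (sample rate 839≥226, cost 43≤129, power draw 84≤139).
Opt8: dominated by Opt2 (sample rate 839≥759, cost 43≤149, power draw 84≤146).

Opt2, Opt3, Opt4, Opt6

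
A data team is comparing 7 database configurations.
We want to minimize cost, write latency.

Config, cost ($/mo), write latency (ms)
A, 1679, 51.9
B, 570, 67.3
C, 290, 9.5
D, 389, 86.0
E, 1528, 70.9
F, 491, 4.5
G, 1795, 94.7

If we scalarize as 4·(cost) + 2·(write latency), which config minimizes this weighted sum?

A: 4·1679 + 2·51.9 = 6819.8
B: 4·570 + 2·67.3 = 2414.6
C: 4·290 + 2·9.5 = 1179.0
D: 4·389 + 2·86.0 = 1728.0
E: 4·1528 + 2·70.9 = 6253.8
F: 4·491 + 2·4.5 = 1973.0
G: 4·1795 + 2·94.7 = 7369.4
Lowest: C at 1179.0.

C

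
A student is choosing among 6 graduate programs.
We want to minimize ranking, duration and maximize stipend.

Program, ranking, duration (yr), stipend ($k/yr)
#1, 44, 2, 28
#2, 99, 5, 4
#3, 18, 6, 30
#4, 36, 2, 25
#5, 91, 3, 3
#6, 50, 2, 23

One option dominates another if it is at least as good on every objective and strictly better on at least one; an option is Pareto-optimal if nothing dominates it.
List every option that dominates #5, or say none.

#1: ranking 44≤91, duration 2≤3, stipend 28≥3 — dominates #5.
#4: ranking 36≤91, duration 2≤3, stipend 25≥3 — dominates #5.
#6: ranking 50≤91, duration 2≤3, stipend 23≥3 — dominates #5.
Others (#2, #3) are each worse than #5 on at least one objective.

#1, #4, #6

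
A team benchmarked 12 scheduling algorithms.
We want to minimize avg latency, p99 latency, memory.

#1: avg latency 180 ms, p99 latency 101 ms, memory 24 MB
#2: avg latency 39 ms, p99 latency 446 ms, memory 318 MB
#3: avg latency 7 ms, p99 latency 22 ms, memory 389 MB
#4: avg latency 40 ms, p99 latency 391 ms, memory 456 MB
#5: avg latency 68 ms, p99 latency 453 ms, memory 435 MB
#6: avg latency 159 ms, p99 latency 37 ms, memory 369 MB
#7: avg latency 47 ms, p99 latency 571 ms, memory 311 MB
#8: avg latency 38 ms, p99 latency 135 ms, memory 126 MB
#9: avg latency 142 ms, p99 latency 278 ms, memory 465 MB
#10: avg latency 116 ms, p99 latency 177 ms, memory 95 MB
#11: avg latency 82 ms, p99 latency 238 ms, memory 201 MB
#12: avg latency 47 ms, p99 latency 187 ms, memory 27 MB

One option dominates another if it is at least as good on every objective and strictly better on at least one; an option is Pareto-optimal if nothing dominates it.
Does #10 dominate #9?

#10 vs #9: avg latency 116≤142, p99 latency 177≤278, memory 95≤465 — #10 is at least as good on every objective with at least one strict improvement.

Yes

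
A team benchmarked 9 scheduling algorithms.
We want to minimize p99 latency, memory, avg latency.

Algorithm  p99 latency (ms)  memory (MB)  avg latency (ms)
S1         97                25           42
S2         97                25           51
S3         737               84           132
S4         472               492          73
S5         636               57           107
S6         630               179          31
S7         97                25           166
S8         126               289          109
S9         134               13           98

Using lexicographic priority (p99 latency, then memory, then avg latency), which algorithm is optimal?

First minimize p99 latency: best is 97, kept {S1, S2, S7}.
Then minimize memory: best is 25, kept {S1, S2, S7}.
Then minimize avg latency: best is 42, kept {S1}.

S1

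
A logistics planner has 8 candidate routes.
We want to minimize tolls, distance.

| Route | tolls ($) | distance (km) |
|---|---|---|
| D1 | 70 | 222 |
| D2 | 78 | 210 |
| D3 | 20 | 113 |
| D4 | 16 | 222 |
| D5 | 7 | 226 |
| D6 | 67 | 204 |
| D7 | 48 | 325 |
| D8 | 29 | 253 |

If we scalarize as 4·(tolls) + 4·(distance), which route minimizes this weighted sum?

D1: 4·70 + 4·222 = 1168
D2: 4·78 + 4·210 = 1152
D3: 4·20 + 4·113 = 532
D4: 4·16 + 4·222 = 952
D5: 4·7 + 4·226 = 932
D6: 4·67 + 4·204 = 1084
D7: 4·48 + 4·325 = 1492
D8: 4·29 + 4·253 = 1128
Lowest: D3 at 532.

D3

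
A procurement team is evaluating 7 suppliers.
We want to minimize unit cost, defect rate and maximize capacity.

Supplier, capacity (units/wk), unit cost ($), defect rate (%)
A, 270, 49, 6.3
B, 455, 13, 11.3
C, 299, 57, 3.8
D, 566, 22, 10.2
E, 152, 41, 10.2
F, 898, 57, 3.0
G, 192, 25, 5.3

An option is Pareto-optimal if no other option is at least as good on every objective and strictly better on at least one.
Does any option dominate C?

Yes

F vs C: capacity 898≥299, unit cost 57≤57, defect rate 3.0≤3.8 — F is at least as good on every objective and strictly better on at least one, so F dominates C.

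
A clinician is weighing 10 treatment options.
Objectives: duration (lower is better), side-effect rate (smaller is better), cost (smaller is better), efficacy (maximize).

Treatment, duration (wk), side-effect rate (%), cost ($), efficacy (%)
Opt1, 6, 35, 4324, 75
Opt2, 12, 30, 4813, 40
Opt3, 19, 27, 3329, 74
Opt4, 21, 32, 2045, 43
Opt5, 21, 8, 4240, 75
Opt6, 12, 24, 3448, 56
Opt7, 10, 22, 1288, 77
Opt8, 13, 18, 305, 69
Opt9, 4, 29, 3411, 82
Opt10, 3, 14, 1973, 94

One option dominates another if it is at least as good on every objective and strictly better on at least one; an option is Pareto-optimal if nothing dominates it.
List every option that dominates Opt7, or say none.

none

Opt1: worse on side-effect rate (35 vs 22).
Opt2: worse on duration (12 vs 10).
Opt3: worse on duration (19 vs 10).
Opt4: worse on duration (21 vs 10).
Opt5: worse on duration (21 vs 10).
Opt6: worse on duration (12 vs 10).
Opt8: worse on duration (13 vs 10).
Opt9: worse on side-effect rate (29 vs 22).
Opt10: worse on cost (1973 vs 1288).
No option dominates Opt7.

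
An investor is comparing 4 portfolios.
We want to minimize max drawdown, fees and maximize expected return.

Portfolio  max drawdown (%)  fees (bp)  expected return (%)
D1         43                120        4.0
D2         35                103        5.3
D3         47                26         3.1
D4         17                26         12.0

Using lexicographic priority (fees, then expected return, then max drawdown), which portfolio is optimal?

D4

First minimize fees: best is 26, kept {D3, D4}.
Then maximize expected return: best is 12.0, kept {D4}.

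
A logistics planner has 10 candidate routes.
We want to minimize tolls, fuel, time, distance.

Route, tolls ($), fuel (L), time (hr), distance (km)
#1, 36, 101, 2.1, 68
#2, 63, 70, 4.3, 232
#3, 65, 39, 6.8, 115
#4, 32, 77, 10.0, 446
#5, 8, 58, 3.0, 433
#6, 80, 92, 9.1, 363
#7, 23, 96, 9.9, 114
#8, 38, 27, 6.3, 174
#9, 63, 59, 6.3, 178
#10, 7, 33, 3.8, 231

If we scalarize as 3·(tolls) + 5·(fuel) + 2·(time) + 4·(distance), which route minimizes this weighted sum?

#1: 3·36 + 5·101 + 2·2.1 + 4·68 = 889.2
#2: 3·63 + 5·70 + 2·4.3 + 4·232 = 1475.6
#3: 3·65 + 5·39 + 2·6.8 + 4·115 = 863.6
#4: 3·32 + 5·77 + 2·10.0 + 4·446 = 2285.0
#5: 3·8 + 5·58 + 2·3.0 + 4·433 = 2052.0
#6: 3·80 + 5·92 + 2·9.1 + 4·363 = 2170.2
#7: 3·23 + 5·96 + 2·9.9 + 4·114 = 1024.8
#8: 3·38 + 5·27 + 2·6.3 + 4·174 = 957.6
#9: 3·63 + 5·59 + 2·6.3 + 4·178 = 1208.6
#10: 3·7 + 5·33 + 2·3.8 + 4·231 = 1117.6
Lowest: #3 at 863.6.

#3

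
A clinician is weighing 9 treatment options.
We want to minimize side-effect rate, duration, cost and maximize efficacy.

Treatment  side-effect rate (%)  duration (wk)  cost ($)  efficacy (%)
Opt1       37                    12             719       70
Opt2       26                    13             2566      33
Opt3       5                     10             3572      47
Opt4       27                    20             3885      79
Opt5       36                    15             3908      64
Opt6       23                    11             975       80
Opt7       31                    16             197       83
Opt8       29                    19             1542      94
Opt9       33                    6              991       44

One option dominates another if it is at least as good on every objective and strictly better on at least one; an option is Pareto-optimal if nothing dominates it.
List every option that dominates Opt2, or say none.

Opt6

Opt6: side-effect rate 23≤26, duration 11≤13, cost 975≤2566, efficacy 80≥33 — dominates Opt2.
Others (Opt1, Opt3, Opt4, Opt5, Opt7, Opt8, Opt9) are each worse than Opt2 on at least one objective.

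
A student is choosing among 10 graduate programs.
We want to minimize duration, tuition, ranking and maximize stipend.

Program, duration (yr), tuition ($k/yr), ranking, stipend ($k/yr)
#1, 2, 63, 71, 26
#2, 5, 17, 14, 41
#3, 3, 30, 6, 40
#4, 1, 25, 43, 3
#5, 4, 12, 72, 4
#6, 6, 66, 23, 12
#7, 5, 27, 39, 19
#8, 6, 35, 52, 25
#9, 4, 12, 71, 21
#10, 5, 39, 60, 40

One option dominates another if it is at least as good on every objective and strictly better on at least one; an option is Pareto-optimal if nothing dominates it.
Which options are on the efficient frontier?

#1, #2, #3, #4, #9

#1: not dominated.
#2: not dominated (best stipend).
#3: not dominated (best ranking).
#4: not dominated (best duration).
#5: dominated by #9 (duration 4≤4, tuition 12≤12, ranking 71≤72, stipend 21≥4).
#6: dominated by #2 (duration 5≤6, tuition 17≤66, ranking 14≤23, stipend 41≥12).
#7: dominated by #2 (duration 5≤5, tuition 17≤27, ranking 14≤39, stipend 41≥19).
#8: dominated by #2 (duration 5≤6, tuition 17≤35, ranking 14≤52, stipend 41≥25).
#9: not dominated.
#10: dominated by #2 (duration 5≤5, tuition 17≤39, ranking 14≤60, stipend 41≥40).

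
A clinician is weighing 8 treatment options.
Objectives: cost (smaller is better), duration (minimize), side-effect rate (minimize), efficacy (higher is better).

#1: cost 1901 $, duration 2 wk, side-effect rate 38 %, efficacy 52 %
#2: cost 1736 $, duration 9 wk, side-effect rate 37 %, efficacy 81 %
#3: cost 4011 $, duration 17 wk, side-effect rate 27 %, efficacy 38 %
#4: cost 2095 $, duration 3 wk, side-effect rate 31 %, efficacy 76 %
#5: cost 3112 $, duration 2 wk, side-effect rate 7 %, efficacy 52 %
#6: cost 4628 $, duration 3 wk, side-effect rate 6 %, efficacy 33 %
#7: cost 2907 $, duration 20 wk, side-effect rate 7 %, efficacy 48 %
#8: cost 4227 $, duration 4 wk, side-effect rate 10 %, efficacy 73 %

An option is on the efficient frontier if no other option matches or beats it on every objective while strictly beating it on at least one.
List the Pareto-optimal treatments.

#1: not dominated.
#2: not dominated (best cost).
#3: dominated by #5 (cost 3112≤4011, duration 2≤17, side-effect rate 7≤27, efficacy 52≥38).
#4: not dominated.
#5: not dominated.
#6: not dominated (best side-effect rate).
#7: not dominated.
#8: not dominated.

#1, #2, #4, #5, #6, #7, #8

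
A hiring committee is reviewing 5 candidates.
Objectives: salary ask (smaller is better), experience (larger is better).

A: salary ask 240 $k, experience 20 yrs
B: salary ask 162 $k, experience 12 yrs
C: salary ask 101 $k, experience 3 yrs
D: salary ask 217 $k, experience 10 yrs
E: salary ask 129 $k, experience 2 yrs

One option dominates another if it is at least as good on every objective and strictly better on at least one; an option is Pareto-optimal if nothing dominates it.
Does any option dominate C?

A: worse on salary ask (240 vs 101).
B: worse on salary ask (162 vs 101).
D: worse on salary ask (217 vs 101).
E: worse on salary ask (129 vs 101).
No option is at least as good as C on every objective and strictly better on one.

No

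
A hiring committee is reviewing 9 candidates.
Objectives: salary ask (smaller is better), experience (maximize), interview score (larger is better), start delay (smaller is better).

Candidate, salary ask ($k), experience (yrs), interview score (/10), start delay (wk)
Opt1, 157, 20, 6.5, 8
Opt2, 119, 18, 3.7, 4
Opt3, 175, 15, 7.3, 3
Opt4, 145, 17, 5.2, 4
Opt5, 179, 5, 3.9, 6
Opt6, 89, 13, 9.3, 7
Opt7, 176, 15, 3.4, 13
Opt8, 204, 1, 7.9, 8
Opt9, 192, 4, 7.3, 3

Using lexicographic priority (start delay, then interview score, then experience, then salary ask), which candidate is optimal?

Opt3

First minimize start delay: best is 3, kept {Opt3, Opt9}.
Then maximize interview score: best is 7.3, kept {Opt3, Opt9}.
Then maximize experience: best is 15, kept {Opt3}.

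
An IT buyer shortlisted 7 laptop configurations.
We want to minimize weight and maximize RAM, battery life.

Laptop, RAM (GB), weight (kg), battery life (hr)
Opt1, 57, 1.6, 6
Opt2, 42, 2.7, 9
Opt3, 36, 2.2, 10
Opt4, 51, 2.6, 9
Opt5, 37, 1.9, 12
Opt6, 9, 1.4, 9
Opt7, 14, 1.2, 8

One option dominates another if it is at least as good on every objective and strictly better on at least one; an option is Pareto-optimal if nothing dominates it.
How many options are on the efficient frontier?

Opt1: not dominated (best RAM).
Opt2: dominated by Opt4 (RAM 51≥42, weight 2.6≤2.7, battery life 9≥9).
Opt3: dominated by Opt5 (RAM 37≥36, weight 1.9≤2.2, battery life 12≥10).
Opt4: not dominated.
Opt5: not dominated (best battery life).
Opt6: not dominated.
Opt7: not dominated (best weight).
Pareto-optimal: Opt1, Opt4, Opt5, Opt6, Opt7 → 5.

5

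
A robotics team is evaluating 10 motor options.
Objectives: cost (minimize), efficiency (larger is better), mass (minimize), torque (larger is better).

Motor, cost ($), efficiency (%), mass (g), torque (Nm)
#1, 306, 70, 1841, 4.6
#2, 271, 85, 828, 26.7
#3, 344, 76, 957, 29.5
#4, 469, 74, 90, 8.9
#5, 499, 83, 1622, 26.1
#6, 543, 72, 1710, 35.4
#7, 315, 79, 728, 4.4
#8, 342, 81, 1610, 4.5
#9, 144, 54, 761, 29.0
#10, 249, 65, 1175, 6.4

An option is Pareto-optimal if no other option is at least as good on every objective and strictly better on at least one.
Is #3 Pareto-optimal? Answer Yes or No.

Yes

#1: worse on efficiency (70 vs 76).
#2: worse on torque (26.7 vs 29.5).
#4: worse on cost (469 vs 344).
#5: worse on cost (499 vs 344).
#6: worse on cost (543 vs 344).
#7: worse on torque (4.4 vs 29.5).
#8: worse on mass (1610 vs 957).
#9: worse on efficiency (54 vs 76).
#10: worse on efficiency (65 vs 76).
No option is at least as good as #3 on every objective and strictly better on one.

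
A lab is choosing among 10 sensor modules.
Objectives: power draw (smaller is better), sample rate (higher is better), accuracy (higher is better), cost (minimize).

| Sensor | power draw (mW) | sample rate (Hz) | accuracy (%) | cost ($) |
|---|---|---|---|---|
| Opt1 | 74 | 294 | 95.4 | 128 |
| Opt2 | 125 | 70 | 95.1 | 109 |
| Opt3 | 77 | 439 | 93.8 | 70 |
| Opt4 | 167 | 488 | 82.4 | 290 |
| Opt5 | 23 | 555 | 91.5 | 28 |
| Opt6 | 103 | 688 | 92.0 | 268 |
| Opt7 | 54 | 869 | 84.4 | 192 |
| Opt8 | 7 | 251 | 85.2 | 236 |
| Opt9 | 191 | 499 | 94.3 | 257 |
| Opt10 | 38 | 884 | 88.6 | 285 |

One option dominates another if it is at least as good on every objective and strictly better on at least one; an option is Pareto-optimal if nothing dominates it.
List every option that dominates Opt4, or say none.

Opt5: power draw 23≤167, sample rate 555≥488, accuracy 91.5≥82.4, cost 28≤290 — dominates Opt4.
Opt6: power draw 103≤167, sample rate 688≥488, accuracy 92.0≥82.4, cost 268≤290 — dominates Opt4.
Opt7: power draw 54≤167, sample rate 869≥488, accuracy 84.4≥82.4, cost 192≤290 — dominates Opt4.
Opt10: power draw 38≤167, sample rate 884≥488, accuracy 88.6≥82.4, cost 285≤290 — dominates Opt4.
Others (Opt1, Opt2, Opt3, Opt8, Opt9) are each worse than Opt4 on at least one objective.

Opt5, Opt6, Opt7, Opt10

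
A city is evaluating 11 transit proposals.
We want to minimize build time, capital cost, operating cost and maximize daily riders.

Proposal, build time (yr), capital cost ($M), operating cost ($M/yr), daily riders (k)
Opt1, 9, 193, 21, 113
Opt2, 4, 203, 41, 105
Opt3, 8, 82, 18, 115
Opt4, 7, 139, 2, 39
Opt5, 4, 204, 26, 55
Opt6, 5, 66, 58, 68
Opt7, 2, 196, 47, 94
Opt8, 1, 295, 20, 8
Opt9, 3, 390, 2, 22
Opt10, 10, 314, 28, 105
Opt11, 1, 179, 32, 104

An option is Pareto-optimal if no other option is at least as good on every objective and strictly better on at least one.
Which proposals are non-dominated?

Opt1: dominated by Opt3 (build time 8≤9, capital cost 82≤193, operating cost 18≤21, daily riders 115≥113).
Opt2: not dominated.
Opt3: not dominated (best daily riders).
Opt4: not dominated.
Opt5: not dominated.
Opt6: not dominated (best capital cost).
Opt7: dominated by Opt11 (build time 1≤2, capital cost 179≤196, operating cost 32≤47, daily riders 104≥94).
Opt8: not dominated.
Opt9: not dominated.
Opt10: dominated by Opt1 (build time 9≤10, capital cost 193≤314, operating cost 21≤28, daily riders 113≥105).
Opt11: not dominated.

Opt2, Opt3, Opt4, Opt5, Opt6, Opt8, Opt9, Opt11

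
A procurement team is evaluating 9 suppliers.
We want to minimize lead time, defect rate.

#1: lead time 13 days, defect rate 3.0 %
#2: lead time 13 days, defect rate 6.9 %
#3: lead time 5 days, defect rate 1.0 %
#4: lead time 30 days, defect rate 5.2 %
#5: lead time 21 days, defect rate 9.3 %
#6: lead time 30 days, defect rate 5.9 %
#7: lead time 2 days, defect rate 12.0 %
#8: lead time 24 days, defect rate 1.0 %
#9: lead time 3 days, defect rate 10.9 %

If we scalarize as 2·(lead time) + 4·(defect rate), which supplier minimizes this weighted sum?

#1: 2·13 + 4·3.0 = 38.0
#2: 2·13 + 4·6.9 = 53.6
#3: 2·5 + 4·1.0 = 14.0
#4: 2·30 + 4·5.2 = 80.8
#5: 2·21 + 4·9.3 = 79.2
#6: 2·30 + 4·5.9 = 83.6
#7: 2·2 + 4·12.0 = 52.0
#8: 2·24 + 4·1.0 = 52.0
#9: 2·3 + 4·10.9 = 49.6
Lowest: #3 at 14.0.

#3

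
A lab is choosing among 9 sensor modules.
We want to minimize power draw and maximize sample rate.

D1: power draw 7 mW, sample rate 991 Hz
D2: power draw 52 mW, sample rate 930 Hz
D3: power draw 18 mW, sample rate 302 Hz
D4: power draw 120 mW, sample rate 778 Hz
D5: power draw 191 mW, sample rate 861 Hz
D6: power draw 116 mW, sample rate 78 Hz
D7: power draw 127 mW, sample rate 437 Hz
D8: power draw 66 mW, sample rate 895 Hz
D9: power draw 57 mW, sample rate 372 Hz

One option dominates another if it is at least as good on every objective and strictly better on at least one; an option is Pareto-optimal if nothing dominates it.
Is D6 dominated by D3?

Yes

D3 vs D6: power draw 18≤116, sample rate 302≥78 — D3 is at least as good on every objective with at least one strict improvement.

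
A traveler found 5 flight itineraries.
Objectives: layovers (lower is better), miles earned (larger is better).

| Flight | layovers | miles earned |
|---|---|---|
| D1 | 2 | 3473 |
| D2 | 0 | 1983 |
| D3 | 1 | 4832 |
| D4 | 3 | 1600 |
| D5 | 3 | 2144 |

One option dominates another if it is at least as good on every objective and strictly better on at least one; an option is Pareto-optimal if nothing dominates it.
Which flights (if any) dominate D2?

D1: worse on layovers (2 vs 0).
D3: worse on layovers (1 vs 0).
D4: worse on layovers (3 vs 0).
D5: worse on layovers (3 vs 0).
No option dominates D2.

none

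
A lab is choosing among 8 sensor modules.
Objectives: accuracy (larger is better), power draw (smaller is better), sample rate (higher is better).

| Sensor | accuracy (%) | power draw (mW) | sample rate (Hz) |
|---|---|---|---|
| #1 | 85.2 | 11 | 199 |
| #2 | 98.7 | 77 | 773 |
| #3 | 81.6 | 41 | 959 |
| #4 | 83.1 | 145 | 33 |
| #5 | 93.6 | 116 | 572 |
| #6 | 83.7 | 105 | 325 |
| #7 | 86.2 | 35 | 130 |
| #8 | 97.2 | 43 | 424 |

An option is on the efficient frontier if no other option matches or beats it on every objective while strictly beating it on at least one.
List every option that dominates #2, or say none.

#1: worse on accuracy (85.2 vs 98.7).
#3: worse on accuracy (81.6 vs 98.7).
#4: worse on accuracy (83.1 vs 98.7).
#5: worse on accuracy (93.6 vs 98.7).
#6: worse on accuracy (83.7 vs 98.7).
#7: worse on accuracy (86.2 vs 98.7).
#8: worse on accuracy (97.2 vs 98.7).
No option dominates #2.

none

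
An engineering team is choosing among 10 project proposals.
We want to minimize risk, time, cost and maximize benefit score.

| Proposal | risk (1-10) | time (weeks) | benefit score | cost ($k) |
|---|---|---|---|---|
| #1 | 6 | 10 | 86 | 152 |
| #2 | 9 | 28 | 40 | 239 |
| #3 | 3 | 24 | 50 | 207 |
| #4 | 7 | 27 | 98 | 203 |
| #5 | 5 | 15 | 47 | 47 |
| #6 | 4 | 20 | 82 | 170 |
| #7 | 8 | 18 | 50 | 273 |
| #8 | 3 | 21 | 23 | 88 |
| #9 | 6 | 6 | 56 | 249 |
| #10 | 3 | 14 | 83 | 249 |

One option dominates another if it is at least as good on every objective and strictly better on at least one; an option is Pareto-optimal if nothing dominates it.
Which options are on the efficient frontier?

#1: not dominated.
#2: dominated by #1 (risk 6≤9, time 10≤28, benefit score 86≥40, cost 152≤239).
#3: not dominated.
#4: not dominated (best benefit score).
#5: not dominated (best cost).
#6: not dominated.
#7: dominated by #1 (risk 6≤8, time 10≤18, benefit score 86≥50, cost 152≤273).
#8: not dominated.
#9: not dominated (best time).
#10: not dominated.

#1, #3, #4, #5, #6, #8, #9, #10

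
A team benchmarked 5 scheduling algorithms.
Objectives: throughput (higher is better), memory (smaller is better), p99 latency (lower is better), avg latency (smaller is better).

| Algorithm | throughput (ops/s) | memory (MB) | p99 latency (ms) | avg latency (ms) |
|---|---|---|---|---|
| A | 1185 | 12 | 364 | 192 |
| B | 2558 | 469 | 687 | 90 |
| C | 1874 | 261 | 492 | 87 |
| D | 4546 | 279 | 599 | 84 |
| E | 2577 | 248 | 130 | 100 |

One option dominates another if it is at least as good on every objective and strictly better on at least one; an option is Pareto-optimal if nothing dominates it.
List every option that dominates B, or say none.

D: throughput 4546≥2558, memory 279≤469, p99 latency 599≤687, avg latency 84≤90 — dominates B.
Others (A, C, E) are each worse than B on at least one objective.

D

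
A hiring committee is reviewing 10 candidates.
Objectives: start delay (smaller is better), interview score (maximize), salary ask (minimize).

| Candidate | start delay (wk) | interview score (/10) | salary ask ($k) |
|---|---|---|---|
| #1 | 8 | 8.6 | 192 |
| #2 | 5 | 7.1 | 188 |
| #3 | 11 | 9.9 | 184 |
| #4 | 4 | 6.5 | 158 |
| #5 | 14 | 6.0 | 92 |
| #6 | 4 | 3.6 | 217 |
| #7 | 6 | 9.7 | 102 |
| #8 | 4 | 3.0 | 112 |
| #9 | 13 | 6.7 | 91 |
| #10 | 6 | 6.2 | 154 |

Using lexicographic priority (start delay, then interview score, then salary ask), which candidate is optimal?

#4

First minimize start delay: best is 4, kept {#4, #6, #8}.
Then maximize interview score: best is 6.5, kept {#4}.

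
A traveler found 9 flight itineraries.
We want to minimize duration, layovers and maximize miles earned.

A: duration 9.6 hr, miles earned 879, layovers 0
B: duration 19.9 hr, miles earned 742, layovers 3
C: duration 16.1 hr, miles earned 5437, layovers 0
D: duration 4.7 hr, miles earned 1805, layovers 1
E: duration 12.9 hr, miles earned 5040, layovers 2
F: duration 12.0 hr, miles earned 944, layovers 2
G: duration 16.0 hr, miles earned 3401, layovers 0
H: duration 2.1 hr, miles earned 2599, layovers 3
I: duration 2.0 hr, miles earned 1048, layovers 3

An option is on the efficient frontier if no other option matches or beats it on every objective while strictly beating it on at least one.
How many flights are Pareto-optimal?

7

A: not dominated.
B: dominated by A (duration 9.6≤19.9, miles earned 879≥742, layovers 0≤3).
C: not dominated (best miles earned).
D: not dominated.
E: not dominated.
F: dominated by D (duration 4.7≤12.0, miles earned 1805≥944, layovers 1≤2).
G: not dominated.
H: not dominated.
I: not dominated (best duration).
Pareto-optimal: A, C, D, E, G, H, I → 7.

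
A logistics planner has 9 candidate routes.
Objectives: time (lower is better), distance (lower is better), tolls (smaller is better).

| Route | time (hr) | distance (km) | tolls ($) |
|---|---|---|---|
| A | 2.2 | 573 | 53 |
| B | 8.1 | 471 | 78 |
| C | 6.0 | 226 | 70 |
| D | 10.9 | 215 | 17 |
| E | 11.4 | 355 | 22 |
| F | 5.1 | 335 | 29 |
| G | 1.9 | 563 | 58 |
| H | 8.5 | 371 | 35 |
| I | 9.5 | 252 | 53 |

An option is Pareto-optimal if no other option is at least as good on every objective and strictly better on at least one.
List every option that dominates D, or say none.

none

A: worse on distance (573 vs 215).
B: worse on distance (471 vs 215).
C: worse on distance (226 vs 215).
E: worse on time (11.4 vs 10.9).
F: worse on distance (335 vs 215).
G: worse on distance (563 vs 215).
H: worse on distance (371 vs 215).
I: worse on distance (252 vs 215).
No option dominates D.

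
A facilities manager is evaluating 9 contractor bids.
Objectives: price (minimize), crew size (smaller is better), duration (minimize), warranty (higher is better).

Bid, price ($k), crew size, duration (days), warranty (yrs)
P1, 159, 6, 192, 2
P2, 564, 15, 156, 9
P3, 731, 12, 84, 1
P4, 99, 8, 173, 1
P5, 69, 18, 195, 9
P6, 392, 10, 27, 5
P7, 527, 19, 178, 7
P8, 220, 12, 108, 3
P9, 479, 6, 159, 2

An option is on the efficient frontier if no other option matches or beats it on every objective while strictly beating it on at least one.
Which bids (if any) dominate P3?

P6: price 392≤731, crew size 10≤12, duration 27≤84, warranty 5≥1 — dominates P3.
Others (P1, P2, P4, P5, P7, P8, P9) are each worse than P3 on at least one objective.

P6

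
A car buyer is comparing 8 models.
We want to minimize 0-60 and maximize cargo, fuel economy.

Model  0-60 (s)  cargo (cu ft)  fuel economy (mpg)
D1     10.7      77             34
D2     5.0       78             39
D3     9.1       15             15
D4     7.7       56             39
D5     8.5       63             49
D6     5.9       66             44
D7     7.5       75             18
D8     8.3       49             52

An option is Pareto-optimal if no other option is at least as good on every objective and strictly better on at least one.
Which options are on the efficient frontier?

D2, D5, D6, D8

D1: dominated by D2 (0-60 5.0≤10.7, cargo 78≥77, fuel economy 39≥34).
D2: not dominated (best 0-60).
D3: dominated by D2 (0-60 5.0≤9.1, cargo 78≥15, fuel economy 39≥15).
D4: dominated by D2 (0-60 5.0≤7.7, cargo 78≥56, fuel economy 39≥39).
D5: not dominated.
D6: not dominated.
D7: dominated by D2 (0-60 5.0≤7.5, cargo 78≥75, fuel economy 39≥18).
D8: not dominated (best fuel economy).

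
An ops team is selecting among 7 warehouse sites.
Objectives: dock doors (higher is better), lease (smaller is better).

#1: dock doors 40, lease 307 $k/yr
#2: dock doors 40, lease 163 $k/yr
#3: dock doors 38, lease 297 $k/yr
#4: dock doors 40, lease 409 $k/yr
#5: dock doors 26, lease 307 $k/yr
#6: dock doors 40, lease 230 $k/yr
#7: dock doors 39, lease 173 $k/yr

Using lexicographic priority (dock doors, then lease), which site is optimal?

#2

First maximize dock doors: best is 40, kept {#1, #2, #4, #6}.
Then minimize lease: best is 163, kept {#2}.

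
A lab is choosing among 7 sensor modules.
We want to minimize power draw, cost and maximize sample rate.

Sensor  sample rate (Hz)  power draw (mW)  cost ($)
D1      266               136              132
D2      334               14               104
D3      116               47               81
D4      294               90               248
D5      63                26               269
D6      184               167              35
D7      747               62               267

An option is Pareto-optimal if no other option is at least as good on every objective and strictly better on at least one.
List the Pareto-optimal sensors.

D1: dominated by D2 (sample rate 334≥266, power draw 14≤136, cost 104≤132).
D2: not dominated (best power draw).
D3: not dominated.
D4: dominated by D2 (sample rate 334≥294, power draw 14≤90, cost 104≤248).
D5: dominated by D2 (sample rate 334≥63, power draw 14≤26, cost 104≤269).
D6: not dominated (best cost).
D7: not dominated (best sample rate).

D2, D3, D6, D7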